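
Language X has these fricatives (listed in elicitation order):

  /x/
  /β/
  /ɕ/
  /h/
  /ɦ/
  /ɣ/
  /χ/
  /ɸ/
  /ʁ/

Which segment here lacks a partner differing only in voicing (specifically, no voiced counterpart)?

Bilabial: /ɸ/ ~ /β/
Velar: /x/ ~ /ɣ/
Uvular: /χ/ ~ /ʁ/
Glottal: /h/ ~ /ɦ/
Alveolo-palatal: only /ɕ/ (voiceless); no voiced partner.
So /ɕ/ is the unpaired segment.

/ɕ/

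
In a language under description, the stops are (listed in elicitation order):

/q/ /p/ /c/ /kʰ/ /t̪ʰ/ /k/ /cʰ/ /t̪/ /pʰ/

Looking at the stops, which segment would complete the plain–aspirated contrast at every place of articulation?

/qʰ/

place of articulation  plain     aspirated
bilabial          p         pʰ      
dental            t̪        t̪ʰ     
palatal           c         cʰ      
velar             k         kʰ      
uvular            q         —       
The uvular row has no aspirated member, so the gap is the aspirated uvular stop /qʰ/.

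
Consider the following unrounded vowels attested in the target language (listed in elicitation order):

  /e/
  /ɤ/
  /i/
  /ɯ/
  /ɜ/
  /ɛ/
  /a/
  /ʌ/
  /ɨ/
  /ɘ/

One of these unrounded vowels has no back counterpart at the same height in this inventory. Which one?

/a/

High: /i/ ~ /ɨ/ ~ /ɯ/
High-mid: /e/ ~ /ɘ/ ~ /ɤ/
Low-mid: /ɛ/ ~ /ɜ/ ~ /ʌ/
Low: only /a/ (front); no back partner.
So /a/ is the unpaired segment.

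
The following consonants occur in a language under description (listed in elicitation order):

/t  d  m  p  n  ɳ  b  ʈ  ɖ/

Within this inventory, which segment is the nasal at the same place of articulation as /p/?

/p/ is a voiceless bilabial stop.
The nasal at the same place is a bilabial nasal — in this inventory, /m/.

/m/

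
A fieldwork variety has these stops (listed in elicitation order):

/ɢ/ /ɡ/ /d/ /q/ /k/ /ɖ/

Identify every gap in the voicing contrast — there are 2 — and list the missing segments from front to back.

/t/, /ʈ/

place of articulation  voiceless  voiced  
alveolar          —         d       
retroflex         —         ɖ       
velar             k         ɡ       
uvular            q         ɢ       
Gaps, from front to back: alveolar lacks voiceless (/t/); retroflex lacks voiceless (/ʈ/).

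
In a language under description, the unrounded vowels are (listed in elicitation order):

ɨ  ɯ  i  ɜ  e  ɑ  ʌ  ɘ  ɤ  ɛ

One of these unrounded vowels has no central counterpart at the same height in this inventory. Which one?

High: /i/ ~ /ɨ/ ~ /ɯ/
High-mid: /e/ ~ /ɘ/ ~ /ɤ/
Low-mid: /ɛ/ ~ /ɜ/ ~ /ʌ/
Low: only /ɑ/ (back); no central partner.
So /ɑ/ is the unpaired segment.

/ɑ/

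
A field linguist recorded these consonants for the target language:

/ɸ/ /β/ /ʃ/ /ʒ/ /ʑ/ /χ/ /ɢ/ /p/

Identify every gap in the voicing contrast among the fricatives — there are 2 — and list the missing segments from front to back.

/ɕ/, /ʁ/

Voiceless: /ɸ/ (bilabial), /ʃ/ (postalveolar), /χ/ (uvular).
Voiced: /β/ (bilabial), /ʒ/ (postalveolar), /ʑ/ (alveolo-palatal).
Gaps, from front to back: alveolo-palatal lacks voiceless (/ɕ/); uvular lacks voiced (/ʁ/).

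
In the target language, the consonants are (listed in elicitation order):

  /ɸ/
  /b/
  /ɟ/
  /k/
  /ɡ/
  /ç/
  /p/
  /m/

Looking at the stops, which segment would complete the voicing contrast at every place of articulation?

/c/

Voiceless: /p/ (bilabial), /k/ (velar).
Voiced: /b/ (bilabial), /ɟ/ (palatal), /ɡ/ (velar).
The palatal row has no voiceless member, so the gap is the voiceless palatal stop /c/.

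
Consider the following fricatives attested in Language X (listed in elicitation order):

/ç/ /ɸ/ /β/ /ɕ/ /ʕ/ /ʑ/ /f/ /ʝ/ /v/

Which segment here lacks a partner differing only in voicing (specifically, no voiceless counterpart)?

/ʕ/

Bilabial: /ɸ/ ~ /β/
Labiodental: /f/ ~ /v/
Alveolo-palatal: /ɕ/ ~ /ʑ/
Palatal: /ç/ ~ /ʝ/
Pharyngeal: only /ʕ/ (voiced); no voiceless partner.
So /ʕ/ is the unpaired segment.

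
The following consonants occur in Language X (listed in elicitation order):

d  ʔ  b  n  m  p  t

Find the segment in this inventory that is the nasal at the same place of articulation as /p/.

/m/

/p/ is a voiceless bilabial stop.
The nasal at the same place is a bilabial nasal — in this inventory, /m/.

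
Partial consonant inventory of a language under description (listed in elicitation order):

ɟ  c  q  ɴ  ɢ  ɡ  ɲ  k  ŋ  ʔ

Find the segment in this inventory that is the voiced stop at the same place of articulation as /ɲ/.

/ɟ/

/ɲ/ is a palatal nasal.
The voiced stop at the same place is a voiced palatal stop — in this inventory, /ɟ/.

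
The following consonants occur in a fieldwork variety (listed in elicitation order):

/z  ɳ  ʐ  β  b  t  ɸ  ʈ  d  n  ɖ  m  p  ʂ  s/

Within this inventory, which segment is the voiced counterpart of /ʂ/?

/ʐ/

/ʂ/ is a voiceless retroflex fricative.
The voiced counterpart is a voiced retroflex fricative — in this inventory, /ʐ/.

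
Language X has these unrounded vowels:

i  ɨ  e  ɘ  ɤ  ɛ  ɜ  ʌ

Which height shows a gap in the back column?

height            front     central   back    
high              i         ɨ         —       
high-mid          e         ɘ         ɤ       
low-mid           ɛ         ɜ         ʌ       
Every height has a back member except high, where /ɯ/ would be expected.

high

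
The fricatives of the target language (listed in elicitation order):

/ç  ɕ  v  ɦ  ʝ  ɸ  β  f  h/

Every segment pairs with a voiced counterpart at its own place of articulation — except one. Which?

/ɕ/

Bilabial: /ɸ/ ~ /β/
Labiodental: /f/ ~ /v/
Palatal: /ç/ ~ /ʝ/
Glottal: /h/ ~ /ɦ/
Alveolo-palatal: only /ɕ/ (voiceless); no voiced partner.
So /ɕ/ is the unpaired segment.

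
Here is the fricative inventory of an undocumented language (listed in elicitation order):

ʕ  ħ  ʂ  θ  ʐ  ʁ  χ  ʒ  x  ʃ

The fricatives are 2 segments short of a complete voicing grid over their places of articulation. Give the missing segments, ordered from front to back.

Voiceless: /θ/ (dental), /ʃ/ (postalveolar), /ʂ/ (retroflex), /x/ (velar), /χ/ (uvular), /ħ/ (pharyngeal).
Voiced: /ʒ/ (postalveolar), /ʐ/ (retroflex), /ʁ/ (uvular), /ʕ/ (pharyngeal).
Gaps, from front to back: dental lacks voiced (/ð/); velar lacks voiced (/ɣ/).

/ð/, /ɣ/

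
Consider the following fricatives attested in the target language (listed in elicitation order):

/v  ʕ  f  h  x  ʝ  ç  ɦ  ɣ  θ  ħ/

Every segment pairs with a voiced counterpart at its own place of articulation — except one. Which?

Labiodental: /f/ ~ /v/
Palatal: /ç/ ~ /ʝ/
Velar: /x/ ~ /ɣ/
Pharyngeal: /ħ/ ~ /ʕ/
Glottal: /h/ ~ /ɦ/
Dental: only /θ/ (voiceless); no voiced partner.
So /θ/ is the unpaired segment.

/θ/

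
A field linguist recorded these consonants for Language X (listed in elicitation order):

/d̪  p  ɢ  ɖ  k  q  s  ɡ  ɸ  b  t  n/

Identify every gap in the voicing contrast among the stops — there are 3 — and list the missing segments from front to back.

place of articulation  voiceless  voiced  
bilabial          p         b       
dental            —         d̪      
alveolar          t         —       
retroflex         —         ɖ       
velar             k         ɡ       
uvular            q         ɢ       
Gaps, from front to back: dental lacks voiceless (/t̪/); alveolar lacks voiced (/d/); retroflex lacks voiceless (/ʈ/).

/t̪/, /d/, /ʈ/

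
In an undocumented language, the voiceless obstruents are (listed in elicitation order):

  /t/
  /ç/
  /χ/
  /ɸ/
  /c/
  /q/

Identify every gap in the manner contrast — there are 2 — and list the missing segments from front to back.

bilabial: stop —, fricative /ɸ/.
alveolar: stop /t/, fricative —.
palatal: stop /c/, fricative /ç/.
uvular: stop /q/, fricative /χ/.
Gaps, from front to back: bilabial lacks stop (/p/); alveolar lacks fricative (/s/).

/p/, /s/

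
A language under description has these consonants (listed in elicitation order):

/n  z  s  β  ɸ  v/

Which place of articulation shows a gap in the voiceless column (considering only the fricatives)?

place of articulation  voiceless  voiced  
bilabial          ɸ         β       
labiodental       —         v       
alveolar          s         z       
Every place of articulation has a voiceless member except labiodental, where /f/ would be expected.

labiodental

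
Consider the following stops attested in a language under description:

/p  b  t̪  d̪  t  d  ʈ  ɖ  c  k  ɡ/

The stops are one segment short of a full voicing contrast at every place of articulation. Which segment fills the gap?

bilabial: voiceless /p/, voiced /b/.
dental: voiceless /t̪/, voiced /d̪/.
alveolar: voiceless /t/, voiced /d/.
retroflex: voiceless /ʈ/, voiced /ɖ/.
palatal: voiceless /c/, voiced —.
velar: voiceless /k/, voiced /ɡ/.
The palatal row has no voiced member, so the gap is the voiced palatal stop /ɟ/.

/ɟ/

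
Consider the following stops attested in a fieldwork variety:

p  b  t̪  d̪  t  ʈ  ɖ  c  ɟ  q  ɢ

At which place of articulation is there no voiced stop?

place of articulation  voiceless  voiced  
bilabial          p         b       
dental            t̪        d̪      
alveolar          t         —       
retroflex         ʈ         ɖ       
palatal           c         ɟ       
uvular            q         ɢ       
Every place of articulation has a voiced member except alveolar, where /d/ would be expected.

alveolar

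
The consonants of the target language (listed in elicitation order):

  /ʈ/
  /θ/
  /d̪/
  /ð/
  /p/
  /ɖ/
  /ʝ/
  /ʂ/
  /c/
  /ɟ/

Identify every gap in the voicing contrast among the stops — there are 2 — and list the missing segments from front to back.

Voiceless: /p/ (bilabial), /ʈ/ (retroflex), /c/ (palatal).
Voiced: /d̪/ (dental), /ɖ/ (retroflex), /ɟ/ (palatal).
Gaps, from front to back: bilabial lacks voiced (/b/); dental lacks voiceless (/t̪/).

/b/, /t̪/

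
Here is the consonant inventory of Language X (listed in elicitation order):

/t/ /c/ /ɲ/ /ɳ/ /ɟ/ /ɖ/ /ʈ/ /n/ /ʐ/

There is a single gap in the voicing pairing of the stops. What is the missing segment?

/d/

place of articulation  voiceless  voiced  
alveolar          t         —       
retroflex         ʈ         ɖ       
palatal           c         ɟ       
The alveolar row has no voiced member, so the gap is the voiced alveolar stop /d/.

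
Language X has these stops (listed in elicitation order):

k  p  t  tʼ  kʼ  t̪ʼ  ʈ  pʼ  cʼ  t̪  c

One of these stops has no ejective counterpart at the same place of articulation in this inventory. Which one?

Bilabial: /p/ ~ /pʼ/
Dental: /t̪/ ~ /t̪ʼ/
Alveolar: /t/ ~ /tʼ/
Palatal: /c/ ~ /cʼ/
Velar: /k/ ~ /kʼ/
Retroflex: only /ʈ/ (plain); no ejective partner.
So /ʈ/ is the unpaired segment.

/ʈ/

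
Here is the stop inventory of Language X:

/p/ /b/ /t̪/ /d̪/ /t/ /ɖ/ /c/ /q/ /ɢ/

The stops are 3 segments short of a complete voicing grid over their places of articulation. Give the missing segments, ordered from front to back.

place of articulation  voiceless  voiced  
bilabial          p         b       
dental            t̪        d̪      
alveolar          t         —       
retroflex         —         ɖ       
palatal           c         —       
uvular            q         ɢ       
Gaps, from front to back: alveolar lacks voiced (/d/); retroflex lacks voiceless (/ʈ/); palatal lacks voiced (/ɟ/).

/d/, /ʈ/, /ɟ/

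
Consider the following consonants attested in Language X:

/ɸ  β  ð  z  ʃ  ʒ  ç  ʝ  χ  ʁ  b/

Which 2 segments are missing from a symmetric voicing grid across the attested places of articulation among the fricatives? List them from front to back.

/θ/, /s/

bilabial: voiceless /ɸ/, voiced /β/.
dental: voiceless —, voiced /ð/.
alveolar: voiceless —, voiced /z/.
postalveolar: voiceless /ʃ/, voiced /ʒ/.
palatal: voiceless /ç/, voiced /ʝ/.
uvular: voiceless /χ/, voiced /ʁ/.
Gaps, from front to back: dental lacks voiceless (/θ/); alveolar lacks voiceless (/s/).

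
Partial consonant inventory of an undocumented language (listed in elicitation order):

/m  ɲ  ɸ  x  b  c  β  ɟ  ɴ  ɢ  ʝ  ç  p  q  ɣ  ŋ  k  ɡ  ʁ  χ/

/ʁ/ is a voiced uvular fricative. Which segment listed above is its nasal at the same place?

The nasal at the same place is an uvular nasal — in this inventory, /ɴ/.

/ɴ/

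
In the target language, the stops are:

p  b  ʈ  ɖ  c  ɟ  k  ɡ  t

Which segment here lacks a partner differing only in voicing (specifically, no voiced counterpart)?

/t/

Bilabial: /p/ ~ /b/
Retroflex: /ʈ/ ~ /ɖ/
Palatal: /c/ ~ /ɟ/
Velar: /k/ ~ /ɡ/
Alveolar: only /t/ (voiceless); no voiced partner.
So /t/ is the unpaired segment.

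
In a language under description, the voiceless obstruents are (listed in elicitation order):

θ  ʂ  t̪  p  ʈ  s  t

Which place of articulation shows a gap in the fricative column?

bilabial

place of articulation  stop      fricative
bilabial          p         —       
dental            t̪        θ       
alveolar          t         s       
retroflex         ʈ         ʂ       
Every place of articulation has a fricative member except bilabial, where /ɸ/ would be expected.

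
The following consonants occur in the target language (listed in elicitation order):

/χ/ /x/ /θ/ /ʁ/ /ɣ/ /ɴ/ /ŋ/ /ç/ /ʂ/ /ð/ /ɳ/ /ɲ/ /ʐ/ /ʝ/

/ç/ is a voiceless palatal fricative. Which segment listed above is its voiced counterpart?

The voiced counterpart is a voiced palatal fricative — in this inventory, /ʝ/.

/ʝ/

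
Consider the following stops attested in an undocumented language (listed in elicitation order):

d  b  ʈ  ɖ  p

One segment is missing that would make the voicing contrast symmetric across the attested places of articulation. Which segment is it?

bilabial: voiceless /p/, voiced /b/.
alveolar: voiceless —, voiced /d/.
retroflex: voiceless /ʈ/, voiced /ɖ/.
The alveolar row has no voiceless member, so the gap is the voiceless alveolar stop /t/.

/t/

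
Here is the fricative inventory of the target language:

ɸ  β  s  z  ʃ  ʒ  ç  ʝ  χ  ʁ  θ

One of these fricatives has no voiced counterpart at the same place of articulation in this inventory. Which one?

/θ/

Bilabial: /ɸ/ ~ /β/
Alveolar: /s/ ~ /z/
Postalveolar: /ʃ/ ~ /ʒ/
Palatal: /ç/ ~ /ʝ/
Uvular: /χ/ ~ /ʁ/
Dental: only /θ/ (voiceless); no voiced partner.
So /θ/ is the unpaired segment.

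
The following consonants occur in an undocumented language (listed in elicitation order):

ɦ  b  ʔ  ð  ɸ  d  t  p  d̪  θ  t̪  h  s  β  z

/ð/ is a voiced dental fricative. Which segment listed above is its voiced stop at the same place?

/d̪/

The voiced stop at the same place is a voiced dental stop — in this inventory, /d̪/.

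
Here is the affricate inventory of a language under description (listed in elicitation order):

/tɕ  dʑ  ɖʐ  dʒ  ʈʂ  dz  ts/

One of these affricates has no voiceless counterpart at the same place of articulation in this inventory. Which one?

/dʒ/

Alveolar: /ts/ ~ /dz/
Retroflex: /ʈʂ/ ~ /ɖʐ/
Alveolo-palatal: /tɕ/ ~ /dʑ/
Postalveolar: only /dʒ/ (voiced); no voiceless partner.
So /dʒ/ is the unpaired segment.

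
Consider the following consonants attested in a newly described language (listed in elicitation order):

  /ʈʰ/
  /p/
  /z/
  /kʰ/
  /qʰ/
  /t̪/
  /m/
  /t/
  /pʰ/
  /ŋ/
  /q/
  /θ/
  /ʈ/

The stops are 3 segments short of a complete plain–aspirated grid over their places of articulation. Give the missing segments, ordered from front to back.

/t̪ʰ/, /tʰ/, /k/

bilabial: plain /p/, aspirated /pʰ/.
dental: plain /t̪/, aspirated —.
alveolar: plain /t/, aspirated —.
retroflex: plain /ʈ/, aspirated /ʈʰ/.
velar: plain —, aspirated /kʰ/.
uvular: plain /q/, aspirated /qʰ/.
Gaps, from front to back: dental lacks aspirated (/t̪ʰ/); alveolar lacks aspirated (/tʰ/); velar lacks plain (/k/).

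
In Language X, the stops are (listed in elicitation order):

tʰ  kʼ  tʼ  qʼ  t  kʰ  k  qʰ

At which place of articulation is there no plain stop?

uvular

alveolar: plain /t/, aspirated /tʰ/, ejective /tʼ/.
velar: plain /k/, aspirated /kʰ/, ejective /kʼ/.
uvular: plain —, aspirated /qʰ/, ejective /qʼ/.
Every place of articulation has a plain member except uvular, where /q/ would be expected.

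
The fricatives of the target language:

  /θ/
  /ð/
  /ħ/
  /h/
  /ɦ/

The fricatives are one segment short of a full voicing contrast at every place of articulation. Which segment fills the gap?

/ʕ/

place of articulation  voiceless  voiced  
dental            θ         ð       
pharyngeal        ħ         —       
glottal           h         ɦ       
The pharyngeal row has no voiced member, so the gap is the voiced pharyngeal fricative /ʕ/.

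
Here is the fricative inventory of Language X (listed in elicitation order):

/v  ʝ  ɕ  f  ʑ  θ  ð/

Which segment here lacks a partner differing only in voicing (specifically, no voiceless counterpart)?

/ʝ/

Labiodental: /f/ ~ /v/
Dental: /θ/ ~ /ð/
Alveolo-palatal: /ɕ/ ~ /ʑ/
Palatal: only /ʝ/ (voiced); no voiceless partner.
So /ʝ/ is the unpaired segment.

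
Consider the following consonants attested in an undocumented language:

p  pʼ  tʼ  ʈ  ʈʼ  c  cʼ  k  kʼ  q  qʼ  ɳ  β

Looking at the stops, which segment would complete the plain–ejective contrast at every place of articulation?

place of articulation  plain     ejective
bilabial          p         pʼ      
alveolar          —         tʼ      
retroflex         ʈ         ʈʼ      
palatal           c         cʼ      
velar             k         kʼ      
uvular            q         qʼ      
The alveolar row has no plain member, so the gap is the plain alveolar stop /t/.

/t/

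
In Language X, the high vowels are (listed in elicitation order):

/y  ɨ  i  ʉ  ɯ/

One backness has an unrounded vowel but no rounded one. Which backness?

Unrounded: /i/ (front), /ɨ/ (central), /ɯ/ (back).
Rounded: /y/ (front), /ʉ/ (central).
Every backness has a rounded member except back, where /u/ would be expected.

back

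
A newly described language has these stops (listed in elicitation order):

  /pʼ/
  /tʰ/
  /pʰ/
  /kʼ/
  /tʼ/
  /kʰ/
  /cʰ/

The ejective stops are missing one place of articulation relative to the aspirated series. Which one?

Aspirated: /pʰ/ (bilabial), /tʰ/ (alveolar), /cʰ/ (palatal), /kʰ/ (velar).
Ejective: /pʼ/ (bilabial), /tʼ/ (alveolar), /kʼ/ (velar).
Every place of articulation has an ejective member except palatal, where /cʼ/ would be expected.

palatal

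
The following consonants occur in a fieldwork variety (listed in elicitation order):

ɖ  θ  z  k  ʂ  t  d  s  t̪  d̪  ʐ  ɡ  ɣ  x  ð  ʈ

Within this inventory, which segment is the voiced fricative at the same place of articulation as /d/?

/z/

/d/ is a voiced alveolar stop.
The voiced fricative at the same place is a voiced alveolar fricative — in this inventory, /z/.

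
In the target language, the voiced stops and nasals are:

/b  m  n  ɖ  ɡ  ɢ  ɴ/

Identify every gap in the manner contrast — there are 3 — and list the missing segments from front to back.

bilabial: oral stop /b/, nasal /m/.
alveolar: oral stop —, nasal /n/.
retroflex: oral stop /ɖ/, nasal —.
velar: oral stop /ɡ/, nasal —.
uvular: oral stop /ɢ/, nasal /ɴ/.
Gaps, from front to back: alveolar lacks oral stop (/d/); retroflex lacks nasal (/ɳ/); velar lacks nasal (/ŋ/).

/d/, /ɳ/, /ŋ/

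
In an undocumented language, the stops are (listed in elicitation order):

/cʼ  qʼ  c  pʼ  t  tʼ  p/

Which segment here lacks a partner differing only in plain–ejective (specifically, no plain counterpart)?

Bilabial: /p/ ~ /pʼ/
Alveolar: /t/ ~ /tʼ/
Palatal: /c/ ~ /cʼ/
Uvular: only /qʼ/ (ejective); no plain partner.
So /qʼ/ is the unpaired segment.

/qʼ/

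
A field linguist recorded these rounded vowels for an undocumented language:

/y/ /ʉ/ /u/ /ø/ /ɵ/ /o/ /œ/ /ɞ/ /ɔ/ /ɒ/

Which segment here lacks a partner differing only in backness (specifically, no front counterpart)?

High: /y/ ~ /ʉ/ ~ /u/
High-mid: /ø/ ~ /ɵ/ ~ /o/
Low-mid: /œ/ ~ /ɞ/ ~ /ɔ/
Low: only /ɒ/ (back); no front partner.
So /ɒ/ is the unpaired segment.

/ɒ/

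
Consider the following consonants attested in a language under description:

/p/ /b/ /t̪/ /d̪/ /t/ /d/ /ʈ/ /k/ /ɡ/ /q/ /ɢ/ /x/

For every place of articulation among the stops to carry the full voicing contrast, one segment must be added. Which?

place of articulation  voiceless  voiced  
bilabial          p         b       
dental            t̪        d̪      
alveolar          t         d       
retroflex         ʈ         —       
velar             k         ɡ       
uvular            q         ɢ       
The retroflex row has no voiced member, so the gap is the voiced retroflex stop /ɖ/.

/ɖ/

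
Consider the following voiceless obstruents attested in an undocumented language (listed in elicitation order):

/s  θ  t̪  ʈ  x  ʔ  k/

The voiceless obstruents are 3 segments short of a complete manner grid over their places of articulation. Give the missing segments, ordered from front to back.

dental: stop /t̪/, fricative /θ/.
alveolar: stop —, fricative /s/.
retroflex: stop /ʈ/, fricative —.
velar: stop /k/, fricative /x/.
glottal: stop /ʔ/, fricative —.
Gaps, from front to back: alveolar lacks stop (/t/); retroflex lacks fricative (/ʂ/); glottal lacks fricative (/h/).

/t/, /ʂ/, /h/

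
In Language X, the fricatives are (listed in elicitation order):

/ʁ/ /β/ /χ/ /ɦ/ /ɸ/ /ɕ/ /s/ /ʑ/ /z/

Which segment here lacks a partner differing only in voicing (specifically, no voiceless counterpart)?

Bilabial: /ɸ/ ~ /β/
Alveolar: /s/ ~ /z/
Alveolo-palatal: /ɕ/ ~ /ʑ/
Uvular: /χ/ ~ /ʁ/
Glottal: only /ɦ/ (voiced); no voiceless partner.
So /ɦ/ is the unpaired segment.

/ɦ/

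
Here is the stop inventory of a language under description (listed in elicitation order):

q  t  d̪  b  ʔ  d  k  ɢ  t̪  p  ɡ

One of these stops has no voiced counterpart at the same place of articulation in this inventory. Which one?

/ʔ/

Bilabial: /p/ ~ /b/
Dental: /t̪/ ~ /d̪/
Alveolar: /t/ ~ /d/
Velar: /k/ ~ /ɡ/
Uvular: /q/ ~ /ɢ/
Glottal: only /ʔ/ (voiceless); no voiced partner.
So /ʔ/ is the unpaired segment.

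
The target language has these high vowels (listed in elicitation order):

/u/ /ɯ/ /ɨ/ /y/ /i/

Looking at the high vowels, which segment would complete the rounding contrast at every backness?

Unrounded: /i/ (front), /ɨ/ (central), /ɯ/ (back).
Rounded: /y/ (front), /u/ (back).
The central row has no rounded member, so the gap is the central rounded vowel /ʉ/.

/ʉ/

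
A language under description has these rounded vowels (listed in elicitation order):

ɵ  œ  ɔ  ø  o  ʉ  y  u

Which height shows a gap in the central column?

low-mid

Front: /y/ (high), /ø/ (high-mid), /œ/ (low-mid).
Central: /ʉ/ (high), /ɵ/ (high-mid).
Back: /u/ (high), /o/ (high-mid), /ɔ/ (low-mid).
Every height has a central member except low-mid, where /ɞ/ would be expected.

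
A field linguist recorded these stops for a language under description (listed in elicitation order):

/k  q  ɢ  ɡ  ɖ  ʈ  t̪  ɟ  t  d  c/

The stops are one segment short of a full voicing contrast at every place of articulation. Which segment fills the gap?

/d̪/

Voiceless: /t̪/ (dental), /t/ (alveolar), /ʈ/ (retroflex), /c/ (palatal), /k/ (velar), /q/ (uvular).
Voiced: /d/ (alveolar), /ɖ/ (retroflex), /ɟ/ (palatal), /ɡ/ (velar), /ɢ/ (uvular).
The dental row has no voiced member, so the gap is the voiced dental stop /d̪/.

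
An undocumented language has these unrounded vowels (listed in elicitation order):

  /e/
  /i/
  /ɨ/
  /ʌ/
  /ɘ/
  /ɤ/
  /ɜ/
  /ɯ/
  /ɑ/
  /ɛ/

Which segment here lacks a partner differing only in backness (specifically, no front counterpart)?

High: /i/ ~ /ɨ/ ~ /ɯ/
High-mid: /e/ ~ /ɘ/ ~ /ɤ/
Low-mid: /ɛ/ ~ /ɜ/ ~ /ʌ/
Low: only /ɑ/ (back); no front partner.
So /ɑ/ is the unpaired segment.

/ɑ/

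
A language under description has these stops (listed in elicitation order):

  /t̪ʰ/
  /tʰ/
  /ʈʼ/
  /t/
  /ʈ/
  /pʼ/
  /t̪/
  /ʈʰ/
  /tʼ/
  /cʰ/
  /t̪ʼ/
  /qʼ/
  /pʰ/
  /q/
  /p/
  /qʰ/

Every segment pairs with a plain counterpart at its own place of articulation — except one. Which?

/cʰ/

Bilabial: /p/ ~ /pʰ/ ~ /pʼ/
Dental: /t̪/ ~ /t̪ʰ/ ~ /t̪ʼ/
Alveolar: /t/ ~ /tʰ/ ~ /tʼ/
Retroflex: /ʈ/ ~ /ʈʰ/ ~ /ʈʼ/
Uvular: /q/ ~ /qʰ/ ~ /qʼ/
Palatal: only /cʰ/ (aspirated); no plain partner.
So /cʰ/ is the unpaired segment.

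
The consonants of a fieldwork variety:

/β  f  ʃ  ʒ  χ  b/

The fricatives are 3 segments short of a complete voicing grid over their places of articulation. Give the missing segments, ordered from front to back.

bilabial: voiceless —, voiced /β/.
labiodental: voiceless /f/, voiced —.
postalveolar: voiceless /ʃ/, voiced /ʒ/.
uvular: voiceless /χ/, voiced —.
Gaps, from front to back: bilabial lacks voiceless (/ɸ/); labiodental lacks voiced (/v/); uvular lacks voiced (/ʁ/).

/ɸ/, /v/, /ʁ/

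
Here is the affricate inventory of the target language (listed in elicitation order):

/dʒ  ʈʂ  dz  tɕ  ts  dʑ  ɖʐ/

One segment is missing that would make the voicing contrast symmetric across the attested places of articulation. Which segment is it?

/tʃ/

place of articulation  voiceless  voiced  
alveolar          ts        dz      
postalveolar      —         dʒ      
retroflex         ʈʂ        ɖʐ      
alveolo-palatal   tɕ        dʑ      
The postalveolar row has no voiceless member, so the gap is the voiceless postalveolar affricate /tʃ/.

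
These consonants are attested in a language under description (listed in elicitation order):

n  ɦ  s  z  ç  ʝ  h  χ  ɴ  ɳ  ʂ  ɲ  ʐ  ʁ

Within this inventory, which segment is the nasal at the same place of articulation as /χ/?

/ɴ/

/χ/ is a voiceless uvular fricative.
The nasal at the same place is an uvular nasal — in this inventory, /ɴ/.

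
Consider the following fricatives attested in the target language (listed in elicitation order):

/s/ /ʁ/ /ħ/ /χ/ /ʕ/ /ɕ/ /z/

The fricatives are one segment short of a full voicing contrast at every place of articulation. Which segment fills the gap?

Voiceless: /s/ (alveolar), /ɕ/ (alveolo-palatal), /χ/ (uvular), /ħ/ (pharyngeal).
Voiced: /z/ (alveolar), /ʁ/ (uvular), /ʕ/ (pharyngeal).
The alveolo-palatal row has no voiced member, so the gap is the voiced alveolo-palatal fricative /ʑ/.

/ʑ/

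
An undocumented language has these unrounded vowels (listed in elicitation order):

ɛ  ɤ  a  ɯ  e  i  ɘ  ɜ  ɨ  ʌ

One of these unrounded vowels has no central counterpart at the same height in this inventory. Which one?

High: /i/ ~ /ɨ/ ~ /ɯ/
High-mid: /e/ ~ /ɘ/ ~ /ɤ/
Low-mid: /ɛ/ ~ /ɜ/ ~ /ʌ/
Low: only /a/ (front); no central partner.
So /a/ is the unpaired segment.

/a/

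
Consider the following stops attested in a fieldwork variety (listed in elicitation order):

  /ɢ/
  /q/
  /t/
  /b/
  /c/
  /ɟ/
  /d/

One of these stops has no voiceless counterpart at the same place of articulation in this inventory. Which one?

Alveolar: /t/ ~ /d/
Palatal: /c/ ~ /ɟ/
Uvular: /q/ ~ /ɢ/
Bilabial: only /b/ (voiced); no voiceless partner.
So /b/ is the unpaired segment.

/b/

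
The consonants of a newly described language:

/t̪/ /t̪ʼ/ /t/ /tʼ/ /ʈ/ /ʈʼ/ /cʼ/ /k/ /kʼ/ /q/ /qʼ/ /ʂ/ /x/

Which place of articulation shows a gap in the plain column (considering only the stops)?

Plain: /t̪/ (dental), /t/ (alveolar), /ʈ/ (retroflex), /k/ (velar), /q/ (uvular).
Ejective: /t̪ʼ/ (dental), /tʼ/ (alveolar), /ʈʼ/ (retroflex), /cʼ/ (palatal), /kʼ/ (velar), /qʼ/ (uvular).
Every place of articulation has a plain member except palatal, where /c/ would be expected.

palatal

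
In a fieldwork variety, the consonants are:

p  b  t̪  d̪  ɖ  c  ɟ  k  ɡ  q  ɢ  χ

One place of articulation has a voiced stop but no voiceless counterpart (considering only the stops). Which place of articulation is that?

place of articulation  voiceless  voiced  
bilabial          p         b       
dental            t̪        d̪      
retroflex         —         ɖ       
palatal           c         ɟ       
velar             k         ɡ       
uvular            q         ɢ       
Every place of articulation has a voiceless member except retroflex, where /ʈ/ would be expected.

retroflex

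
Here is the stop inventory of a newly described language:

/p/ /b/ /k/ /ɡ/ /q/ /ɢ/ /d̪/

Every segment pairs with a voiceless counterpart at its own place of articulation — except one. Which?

Bilabial: /p/ ~ /b/
Velar: /k/ ~ /ɡ/
Uvular: /q/ ~ /ɢ/
Dental: only /d̪/ (voiced); no voiceless partner.
So /d̪/ is the unpaired segment.

/d̪/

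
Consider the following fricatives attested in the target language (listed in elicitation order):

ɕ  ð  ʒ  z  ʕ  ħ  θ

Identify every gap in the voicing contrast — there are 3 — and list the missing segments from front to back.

/s/, /ʃ/, /ʑ/

Voiceless: /θ/ (dental), /ɕ/ (alveolo-palatal), /ħ/ (pharyngeal).
Voiced: /ð/ (dental), /z/ (alveolar), /ʒ/ (postalveolar), /ʕ/ (pharyngeal).
Gaps, from front to back: alveolar lacks voiceless (/s/); postalveolar lacks voiceless (/ʃ/); alveolo-palatal lacks voiced (/ʑ/).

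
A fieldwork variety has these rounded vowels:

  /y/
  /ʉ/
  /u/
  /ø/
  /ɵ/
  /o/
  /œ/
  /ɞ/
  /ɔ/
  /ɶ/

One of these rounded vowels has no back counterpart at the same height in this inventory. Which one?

High: /y/ ~ /ʉ/ ~ /u/
High-mid: /ø/ ~ /ɵ/ ~ /o/
Low-mid: /œ/ ~ /ɞ/ ~ /ɔ/
Low: only /ɶ/ (front); no back partner.
So /ɶ/ is the unpaired segment.

/ɶ/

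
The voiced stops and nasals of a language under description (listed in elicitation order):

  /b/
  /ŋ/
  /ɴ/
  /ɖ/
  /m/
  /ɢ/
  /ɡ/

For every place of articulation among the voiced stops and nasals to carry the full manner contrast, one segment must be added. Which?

/ɳ/

Oral stop: /b/ (bilabial), /ɖ/ (retroflex), /ɡ/ (velar), /ɢ/ (uvular).
Nasal: /m/ (bilabial), /ŋ/ (velar), /ɴ/ (uvular).
The retroflex row has no nasal member, so the gap is the retroflex nasal /ɳ/.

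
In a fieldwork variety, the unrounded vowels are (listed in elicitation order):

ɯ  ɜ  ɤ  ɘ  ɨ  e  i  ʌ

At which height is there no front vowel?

high: front /i/, central /ɨ/, back /ɯ/.
high-mid: front /e/, central /ɘ/, back /ɤ/.
low-mid: front —, central /ɜ/, back /ʌ/.
Every height has a front member except low-mid, where /ɛ/ would be expected.

low-mid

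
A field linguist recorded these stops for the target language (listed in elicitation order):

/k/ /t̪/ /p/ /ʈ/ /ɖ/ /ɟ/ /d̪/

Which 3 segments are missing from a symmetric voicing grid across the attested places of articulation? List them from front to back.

/b/, /c/, /ɡ/

bilabial: voiceless /p/, voiced —.
dental: voiceless /t̪/, voiced /d̪/.
retroflex: voiceless /ʈ/, voiced /ɖ/.
palatal: voiceless —, voiced /ɟ/.
velar: voiceless /k/, voiced —.
Gaps, from front to back: bilabial lacks voiced (/b/); palatal lacks voiceless (/c/); velar lacks voiced (/ɡ/).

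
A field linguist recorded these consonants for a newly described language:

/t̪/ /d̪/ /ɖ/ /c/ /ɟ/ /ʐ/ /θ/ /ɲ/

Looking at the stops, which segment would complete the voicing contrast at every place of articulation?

/ʈ/

dental: voiceless /t̪/, voiced /d̪/.
retroflex: voiceless —, voiced /ɖ/.
palatal: voiceless /c/, voiced /ɟ/.
The retroflex row has no voiceless member, so the gap is the voiceless retroflex stop /ʈ/.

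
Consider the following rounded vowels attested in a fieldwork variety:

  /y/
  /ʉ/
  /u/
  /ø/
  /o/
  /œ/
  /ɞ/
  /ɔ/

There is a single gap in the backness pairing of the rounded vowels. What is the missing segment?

/ɵ/

Front: /y/ (high), /ø/ (high-mid), /œ/ (low-mid).
Central: /ʉ/ (high), /ɞ/ (low-mid).
Back: /u/ (high), /o/ (high-mid), /ɔ/ (low-mid).
The high-mid row has no central member, so the gap is the high-mid central rounded vowel /ɵ/.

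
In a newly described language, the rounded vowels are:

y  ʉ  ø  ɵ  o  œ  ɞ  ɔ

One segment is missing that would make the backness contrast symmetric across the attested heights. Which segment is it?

/u/

height            front     central   back    
high              y         ʉ         —       
high-mid          ø         ɵ         o       
low-mid           œ         ɞ         ɔ       
The high row has no back member, so the gap is the high back rounded vowel /u/.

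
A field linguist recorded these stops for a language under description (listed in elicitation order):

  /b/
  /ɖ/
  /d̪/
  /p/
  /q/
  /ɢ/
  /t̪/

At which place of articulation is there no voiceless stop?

retroflex

Voiceless: /p/ (bilabial), /t̪/ (dental), /q/ (uvular).
Voiced: /b/ (bilabial), /d̪/ (dental), /ɖ/ (retroflex), /ɢ/ (uvular).
Every place of articulation has a voiceless member except retroflex, where /ʈ/ would be expected.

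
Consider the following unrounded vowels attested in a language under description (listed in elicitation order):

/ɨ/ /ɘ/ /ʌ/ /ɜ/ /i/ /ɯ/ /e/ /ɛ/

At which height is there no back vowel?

high: front /i/, central /ɨ/, back /ɯ/.
high-mid: front /e/, central /ɘ/, back —.
low-mid: front /ɛ/, central /ɜ/, back /ʌ/.
Every height has a back member except high-mid, where /ɤ/ would be expected.

high-mid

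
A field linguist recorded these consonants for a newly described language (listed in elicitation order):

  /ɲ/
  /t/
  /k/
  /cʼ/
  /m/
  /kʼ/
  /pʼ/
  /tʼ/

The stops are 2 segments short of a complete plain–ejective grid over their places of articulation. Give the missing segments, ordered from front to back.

/p/, /c/

place of articulation  plain     ejective
bilabial          —         pʼ      
alveolar          t         tʼ      
palatal           —         cʼ      
velar             k         kʼ      
Gaps, from front to back: bilabial lacks plain (/p/); palatal lacks plain (/c/).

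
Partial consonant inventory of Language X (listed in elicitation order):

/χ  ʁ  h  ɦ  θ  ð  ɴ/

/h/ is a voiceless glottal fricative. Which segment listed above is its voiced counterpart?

/ɦ/

The voiced counterpart is a voiced glottal fricative — in this inventory, /ɦ/.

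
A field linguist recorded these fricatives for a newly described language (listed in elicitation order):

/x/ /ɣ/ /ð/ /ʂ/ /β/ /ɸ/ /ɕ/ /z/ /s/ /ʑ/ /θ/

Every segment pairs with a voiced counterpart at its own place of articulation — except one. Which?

Bilabial: /ɸ/ ~ /β/
Dental: /θ/ ~ /ð/
Alveolar: /s/ ~ /z/
Alveolo-palatal: /ɕ/ ~ /ʑ/
Velar: /x/ ~ /ɣ/
Retroflex: only /ʂ/ (voiceless); no voiced partner.
So /ʂ/ is the unpaired segment.

/ʂ/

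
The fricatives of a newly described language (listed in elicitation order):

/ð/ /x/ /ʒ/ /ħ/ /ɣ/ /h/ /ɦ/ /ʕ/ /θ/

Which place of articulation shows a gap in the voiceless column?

place of articulation  voiceless  voiced  
dental            θ         ð       
postalveolar      —         ʒ       
velar             x         ɣ       
pharyngeal        ħ         ʕ       
glottal           h         ɦ       
Every place of articulation has a voiceless member except postalveolar, where /ʃ/ would be expected.

postalveolar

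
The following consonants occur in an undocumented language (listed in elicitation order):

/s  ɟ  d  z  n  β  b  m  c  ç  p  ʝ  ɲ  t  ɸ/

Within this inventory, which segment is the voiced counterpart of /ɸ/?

/ɸ/ is a voiceless bilabial fricative.
The voiced counterpart is a voiced bilabial fricative — in this inventory, /β/.

/β/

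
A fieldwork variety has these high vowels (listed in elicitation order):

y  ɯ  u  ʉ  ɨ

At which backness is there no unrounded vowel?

front

Unrounded: /ɨ/ (central), /ɯ/ (back).
Rounded: /y/ (front), /ʉ/ (central), /u/ (back).
Every backness has an unrounded member except front, where /i/ would be expected.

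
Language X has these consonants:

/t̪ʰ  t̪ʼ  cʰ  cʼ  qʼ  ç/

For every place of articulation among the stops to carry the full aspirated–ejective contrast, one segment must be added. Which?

/qʰ/

place of articulation  aspirated  ejective
dental            t̪ʰ       t̪ʼ     
palatal           cʰ        cʼ      
uvular            —         qʼ      
The uvular row has no aspirated member, so the gap is the aspirated uvular stop /qʰ/.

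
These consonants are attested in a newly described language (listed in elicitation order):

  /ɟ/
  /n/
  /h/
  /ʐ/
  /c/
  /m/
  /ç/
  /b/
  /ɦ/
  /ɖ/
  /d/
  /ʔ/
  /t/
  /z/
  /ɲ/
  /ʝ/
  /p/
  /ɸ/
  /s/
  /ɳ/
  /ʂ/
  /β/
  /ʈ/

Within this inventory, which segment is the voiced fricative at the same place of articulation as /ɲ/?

/ɲ/ is a palatal nasal.
The voiced fricative at the same place is a voiced palatal fricative — in this inventory, /ʝ/.

/ʝ/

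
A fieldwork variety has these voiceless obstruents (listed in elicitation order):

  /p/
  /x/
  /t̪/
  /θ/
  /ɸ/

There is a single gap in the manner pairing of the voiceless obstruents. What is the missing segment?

place of articulation  stop      fricative
bilabial          p         ɸ       
dental            t̪        θ       
velar             —         x       
The velar row has no stop member, so the gap is the velar stop /k/.

/k/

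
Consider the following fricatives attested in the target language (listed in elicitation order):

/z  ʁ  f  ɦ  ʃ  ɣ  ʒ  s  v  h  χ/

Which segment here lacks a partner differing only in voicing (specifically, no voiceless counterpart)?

/ɣ/

Labiodental: /f/ ~ /v/
Alveolar: /s/ ~ /z/
Postalveolar: /ʃ/ ~ /ʒ/
Uvular: /χ/ ~ /ʁ/
Glottal: /h/ ~ /ɦ/
Velar: only /ɣ/ (voiced); no voiceless partner.
So /ɣ/ is the unpaired segment.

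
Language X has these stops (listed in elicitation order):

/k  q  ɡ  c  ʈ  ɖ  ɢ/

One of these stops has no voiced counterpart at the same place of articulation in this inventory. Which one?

Retroflex: /ʈ/ ~ /ɖ/
Velar: /k/ ~ /ɡ/
Uvular: /q/ ~ /ɢ/
Palatal: only /c/ (voiceless); no voiced partner.
So /c/ is the unpaired segment.

/c/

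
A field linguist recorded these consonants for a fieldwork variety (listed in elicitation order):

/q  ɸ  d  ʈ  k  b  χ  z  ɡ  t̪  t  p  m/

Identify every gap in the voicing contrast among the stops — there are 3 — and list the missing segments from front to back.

/d̪/, /ɖ/, /ɢ/

bilabial: voiceless /p/, voiced /b/.
dental: voiceless /t̪/, voiced —.
alveolar: voiceless /t/, voiced /d/.
retroflex: voiceless /ʈ/, voiced —.
velar: voiceless /k/, voiced /ɡ/.
uvular: voiceless /q/, voiced —.
Gaps, from front to back: dental lacks voiced (/d̪/); retroflex lacks voiced (/ɖ/); uvular lacks voiced (/ɢ/).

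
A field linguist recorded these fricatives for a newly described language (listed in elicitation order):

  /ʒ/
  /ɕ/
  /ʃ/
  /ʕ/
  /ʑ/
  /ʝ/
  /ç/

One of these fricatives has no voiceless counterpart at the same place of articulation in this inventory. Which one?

/ʕ/

Postalveolar: /ʃ/ ~ /ʒ/
Alveolo-palatal: /ɕ/ ~ /ʑ/
Palatal: /ç/ ~ /ʝ/
Pharyngeal: only /ʕ/ (voiced); no voiceless partner.
So /ʕ/ is the unpaired segment.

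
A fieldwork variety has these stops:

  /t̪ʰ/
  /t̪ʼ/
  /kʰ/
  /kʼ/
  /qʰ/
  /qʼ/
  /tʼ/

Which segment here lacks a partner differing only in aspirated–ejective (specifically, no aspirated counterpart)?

/tʼ/

Dental: /t̪ʰ/ ~ /t̪ʼ/
Velar: /kʰ/ ~ /kʼ/
Uvular: /qʰ/ ~ /qʼ/
Alveolar: only /tʼ/ (ejective); no aspirated partner.
So /tʼ/ is the unpaired segment.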